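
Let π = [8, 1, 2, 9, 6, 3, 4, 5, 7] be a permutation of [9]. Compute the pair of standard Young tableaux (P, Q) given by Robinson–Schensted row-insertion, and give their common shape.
P = [1, 2, 3, 4, 5, 7] / [6, 9] / [8];  Q = [1, 3, 4, 7, 8, 9] / [2, 5] / [6];  common shape = (6, 2, 1)

Row-insert the values π_1, π_2, … into P one at a time, bumping the leftmost entry strictly greater than the inserted value down to the next row. The recording tableau Q records, in position (i, j), the step at which that cell was added to P.
  Insert 8 (step 1): P = [8];  Q = [1]
  Insert 1 (step 2): P = [1] / [8];  Q = [1] / [2]
  Insert 2 (step 3): P = [1, 2] / [8];  Q = [1, 3] / [2]
  Insert 9 (step 4): P = [1, 2, 9] / [8];  Q = [1, 3, 4] / [2]
  Insert 6 (step 5): P = [1, 2, 6] / [8, 9];  Q = [1, 3, 4] / [2, 5]
  Insert 3 (step 6): P = [1, 2, 3] / [6, 9] / [8];  Q = [1, 3, 4] / [2, 5] / [6]
  Insert 4 (step 7): P = [1, 2, 3, 4] / [6, 9] / [8];  Q = [1, 3, 4, 7] / [2, 5] / [6]
  Insert 5 (step 8): P = [1, 2, 3, 4, 5] / [6, 9] / [8];  Q = [1, 3, 4, 7, 8] / [2, 5] / [6]
  Insert 7 (step 9): P = [1, 2, 3, 4, 5, 7] / [6, 9] / [8];  Q = [1, 3, 4, 7, 8, 9] / [2, 5] / [6]
Final shape: (6, 2, 1).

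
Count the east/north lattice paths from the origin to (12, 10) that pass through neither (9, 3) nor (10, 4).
Number of paths = 604538

Inclusion–exclusion. Total paths: C(22, 12) = 646646. Through P₁: C(12, 9)·C(10, 3) = 26400. Through P₂: C(14, 10)·C(8, 2) = 28028. Since P₁ is strictly southwest of P₂, a monotone path through both must visit P₁ then P₂; paths through both = C(12, 9)·C(2, 1)·C(8, 2) = 12320. Avoid both = 646646 − 26400 − 28028 + 12320 = 604538.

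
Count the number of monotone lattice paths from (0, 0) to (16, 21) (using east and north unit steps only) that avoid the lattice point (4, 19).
Number of paths = 12874968865

Total paths from (0, 0) to (16, 21): C(37, 16) = 12875774670. Paths through (4, 19): (paths (0, 0) → (4, 19)) × (paths (4, 19) → (16, 21)) = C(23, 4) · C(14, 12) = 8855 · 91 = 805805. Avoidance count = 12875774670 − 805805 = 12874968865.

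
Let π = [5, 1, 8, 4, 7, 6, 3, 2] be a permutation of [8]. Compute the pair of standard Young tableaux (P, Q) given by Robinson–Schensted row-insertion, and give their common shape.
P = [1, 2, 6] / [3, 7] / [4] / [5] / [8];  Q = [1, 3, 5] / [2, 4] / [6] / [7] / [8];  common shape = (3, 2, 1, 1, 1)

Row-insert the values π_1, π_2, … into P one at a time, bumping the leftmost entry strictly greater than the inserted value down to the next row. The recording tableau Q records, in position (i, j), the step at which that cell was added to P.
  Insert 5 (step 1): P = [5];  Q = [1]
  Insert 1 (step 2): P = [1] / [5];  Q = [1] / [2]
  Insert 8 (step 3): P = [1, 8] / [5];  Q = [1, 3] / [2]
  Insert 4 (step 4): P = [1, 4] / [5, 8];  Q = [1, 3] / [2, 4]
  Insert 7 (step 5): P = [1, 4, 7] / [5, 8];  Q = [1, 3, 5] / [2, 4]
  Insert 6 (step 6): P = [1, 4, 6] / [5, 7] / [8];  Q = [1, 3, 5] / [2, 4] / [6]
  Insert 3 (step 7): P = [1, 3, 6] / [4, 7] / [5] / [8];  Q = [1, 3, 5] / [2, 4] / [6] / [7]
  Insert 2 (step 8): P = [1, 2, 6] / [3, 7] / [4] / [5] / [8];  Q = [1, 3, 5] / [2, 4] / [6] / [7] / [8]
Final shape: (3, 2, 1, 1, 1).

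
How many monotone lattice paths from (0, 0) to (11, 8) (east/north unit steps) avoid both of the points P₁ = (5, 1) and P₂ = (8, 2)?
Number of paths = 63522

Inclusion–exclusion. Total paths: C(19, 11) = 75582. Through P₁: C(6, 5)·C(13, 6) = 10296. Through P₂: C(10, 8)·C(9, 3) = 3780. Since P₁ is strictly southwest of P₂, a monotone path through both must visit P₁ then P₂; paths through both = C(6, 5)·C(4, 3)·C(9, 3) = 2016. Avoid both = 75582 − 10296 − 3780 + 2016 = 63522.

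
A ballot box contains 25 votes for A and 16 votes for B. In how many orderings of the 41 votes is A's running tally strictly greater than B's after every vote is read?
Strict-lead orderings = 22626756594

Total orderings of the 41 votes with 25 for A: C(41, 25) = 103077446706. By the Bertrand ballot formula (Cycle Lemma / reflection principle), the number of orderings in which A is strictly ahead of B throughout is (p − q)/(p + q) · C(p + q, p) = (25 − 16)/(25 + 16) · 103077446706 = 22626756594.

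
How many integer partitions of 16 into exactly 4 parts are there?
p(16, 4 parts) = 34

Partitions of n into exactly k parts ↔ partitions of n − k into at most k parts (subtract 1 from each part). For n = 16, k = 4, the partitions are: 13+1+1+1, 12+2+1+1, 11+3+1+1, 11+2+2+1, 10+4+1+1, 10+3+2+1, 10+2+2+2, 9+5+1+1, 9+4+2+1, 9+3+3+1, 9+3+2+2, 8+6+1+1, 8+5+2+1, 8+4+3+1, 8+4+2+2, 8+3+3+2, 7+7+1+1, 7+6+2+1, 7+5+3+1, 7+5+2+2, 7+4+4+1, 7+4+3+2, 7+3+3+3, 6+6+3+1, 6+6+2+2, 6+5+4+1, 6+5+3+2, 6+4+4+2, 6+4+3+3, 5+5+5+1, … (34 total). Count = 34.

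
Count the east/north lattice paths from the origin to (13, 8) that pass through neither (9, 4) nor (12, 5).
Number of paths = 140128

Inclusion–exclusion. Total paths: C(21, 13) = 203490. Through P₁: C(13, 9)·C(8, 4) = 50050. Through P₂: C(17, 12)·C(4, 1) = 24752. Since P₁ is strictly southwest of P₂, a monotone path through both must visit P₁ then P₂; paths through both = C(13, 9)·C(4, 3)·C(4, 1) = 11440. Avoid both = 203490 − 50050 − 24752 + 11440 = 140128.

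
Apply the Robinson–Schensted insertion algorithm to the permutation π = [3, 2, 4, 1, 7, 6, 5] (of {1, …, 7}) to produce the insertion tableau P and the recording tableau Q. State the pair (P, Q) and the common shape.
P = [1, 4, 5] / [2, 6] / [3, 7];  Q = [1, 3, 5] / [2, 6] / [4, 7];  common shape = (3, 2, 2)

Row-insert the values π_1, π_2, … into P one at a time, bumping the leftmost entry strictly greater than the inserted value down to the next row. The recording tableau Q records, in position (i, j), the step at which that cell was added to P.
  Insert 3 (step 1): P = [3];  Q = [1]
  Insert 2 (step 2): P = [2] / [3];  Q = [1] / [2]
  Insert 4 (step 3): P = [2, 4] / [3];  Q = [1, 3] / [2]
  Insert 1 (step 4): P = [1, 4] / [2] / [3];  Q = [1, 3] / [2] / [4]
  Insert 7 (step 5): P = [1, 4, 7] / [2] / [3];  Q = [1, 3, 5] / [2] / [4]
  Insert 6 (step 6): P = [1, 4, 6] / [2, 7] / [3];  Q = [1, 3, 5] / [2, 6] / [4]
  Insert 5 (step 7): P = [1, 4, 5] / [2, 6] / [3, 7];  Q = [1, 3, 5] / [2, 6] / [4, 7]
Final shape: (3, 2, 2).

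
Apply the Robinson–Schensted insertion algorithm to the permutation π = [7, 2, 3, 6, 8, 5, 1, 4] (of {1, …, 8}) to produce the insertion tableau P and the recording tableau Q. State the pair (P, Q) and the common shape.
P = [1, 3, 4, 8] / [2, 5] / [6] / [7];  Q = [1, 3, 4, 5] / [2, 8] / [6] / [7];  common shape = (4, 2, 1, 1)

Row-insert the values π_1, π_2, … into P one at a time, bumping the leftmost entry strictly greater than the inserted value down to the next row. The recording tableau Q records, in position (i, j), the step at which that cell was added to P.
  Insert 7 (step 1): P = [7];  Q = [1]
  Insert 2 (step 2): P = [2] / [7];  Q = [1] / [2]
  Insert 3 (step 3): P = [2, 3] / [7];  Q = [1, 3] / [2]
  Insert 6 (step 4): P = [2, 3, 6] / [7];  Q = [1, 3, 4] / [2]
  Insert 8 (step 5): P = [2, 3, 6, 8] / [7];  Q = [1, 3, 4, 5] / [2]
  Insert 5 (step 6): P = [2, 3, 5, 8] / [6] / [7];  Q = [1, 3, 4, 5] / [2] / [6]
  Insert 1 (step 7): P = [1, 3, 5, 8] / [2] / [6] / [7];  Q = [1, 3, 4, 5] / [2] / [6] / [7]
  Insert 4 (step 8): P = [1, 3, 4, 8] / [2, 5] / [6] / [7];  Q = [1, 3, 4, 5] / [2, 8] / [6] / [7]
Final shape: (4, 2, 1, 1).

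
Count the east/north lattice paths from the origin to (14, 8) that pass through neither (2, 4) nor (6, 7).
Number of paths = 281751

Inclusion–exclusion. Total paths: C(22, 14) = 319770. Through P₁: C(6, 2)·C(16, 12) = 27300. Through P₂: C(13, 6)·C(9, 8) = 15444. Since P₁ is strictly southwest of P₂, a monotone path through both must visit P₁ then P₂; paths through both = C(6, 2)·C(7, 4)·C(9, 8) = 4725. Avoid both = 319770 − 27300 − 15444 + 4725 = 281751.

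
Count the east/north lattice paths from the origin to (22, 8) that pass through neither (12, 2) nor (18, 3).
Number of paths = 5036879

Inclusion–exclusion. Total paths: C(30, 22) = 5852925. Through P₁: C(14, 12)·C(16, 10) = 728728. Through P₂: C(21, 18)·C(9, 4) = 167580. Since P₁ is strictly southwest of P₂, a monotone path through both must visit P₁ then P₂; paths through both = C(14, 12)·C(7, 6)·C(9, 4) = 80262. Avoid both = 5852925 − 728728 − 167580 + 80262 = 5036879.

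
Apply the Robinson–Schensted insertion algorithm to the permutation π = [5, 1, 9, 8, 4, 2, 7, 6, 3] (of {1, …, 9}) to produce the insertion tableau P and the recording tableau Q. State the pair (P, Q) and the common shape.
P = [1, 2, 3] / [4, 6] / [5, 7] / [8] / [9];  Q = [1, 3, 7] / [2, 4] / [5, 8] / [6] / [9];  common shape = (3, 2, 2, 1, 1)

Row-insert the values π_1, π_2, … into P one at a time, bumping the leftmost entry strictly greater than the inserted value down to the next row. The recording tableau Q records, in position (i, j), the step at which that cell was added to P.
  Insert 5 (step 1): P = [5];  Q = [1]
  Insert 1 (step 2): P = [1] / [5];  Q = [1] / [2]
  Insert 9 (step 3): P = [1, 9] / [5];  Q = [1, 3] / [2]
  Insert 8 (step 4): P = [1, 8] / [5, 9];  Q = [1, 3] / [2, 4]
  Insert 4 (step 5): P = [1, 4] / [5, 8] / [9];  Q = [1, 3] / [2, 4] / [5]
  Insert 2 (step 6): P = [1, 2] / [4, 8] / [5] / [9];  Q = [1, 3] / [2, 4] / [5] / [6]
  Insert 7 (step 7): P = [1, 2, 7] / [4, 8] / [5] / [9];  Q = [1, 3, 7] / [2, 4] / [5] / [6]
  Insert 6 (step 8): P = [1, 2, 6] / [4, 7] / [5, 8] / [9];  Q = [1, 3, 7] / [2, 4] / [5, 8] / [6]
  Insert 3 (step 9): P = [1, 2, 3] / [4, 6] / [5, 7] / [8] / [9];  Q = [1, 3, 7] / [2, 4] / [5, 8] / [6] / [9]
Final shape: (3, 2, 2, 1, 1).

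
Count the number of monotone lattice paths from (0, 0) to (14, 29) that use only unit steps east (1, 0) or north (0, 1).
Number of paths = 78378960360

A monotone lattice path from (0, 0) to (14, 29) consists of 14 east steps and 29 north steps in some order, so it is determined by which 14 of the 43 steps are east. The count is C(43, 14) = 78378960360.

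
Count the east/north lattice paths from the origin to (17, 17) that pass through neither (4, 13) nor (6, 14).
Number of paths = 2316432140

Inclusion–exclusion. Total paths: C(34, 17) = 2333606220. Through P₁: C(17, 4)·C(17, 13) = 5664400. Through P₂: C(20, 6)·C(14, 11) = 14108640. Since P₁ is strictly southwest of P₂, a monotone path through both must visit P₁ then P₂; paths through both = C(17, 4)·C(3, 2)·C(14, 11) = 2598960. Avoid both = 2333606220 − 5664400 − 14108640 + 2598960 = 2316432140.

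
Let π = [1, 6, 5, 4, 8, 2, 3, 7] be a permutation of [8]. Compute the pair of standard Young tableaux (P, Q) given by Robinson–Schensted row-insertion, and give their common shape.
P = [1, 2, 3, 7] / [4, 8] / [5] / [6];  Q = [1, 2, 5, 8] / [3, 7] / [4] / [6];  common shape = (4, 2, 1, 1)

Row-insert the values π_1, π_2, … into P one at a time, bumping the leftmost entry strictly greater than the inserted value down to the next row. The recording tableau Q records, in position (i, j), the step at which that cell was added to P.
  Insert 1 (step 1): P = [1];  Q = [1]
  Insert 6 (step 2): P = [1, 6];  Q = [1, 2]
  Insert 5 (step 3): P = [1, 5] / [6];  Q = [1, 2] / [3]
  Insert 4 (step 4): P = [1, 4] / [5] / [6];  Q = [1, 2] / [3] / [4]
  Insert 8 (step 5): P = [1, 4, 8] / [5] / [6];  Q = [1, 2, 5] / [3] / [4]
  Insert 2 (step 6): P = [1, 2, 8] / [4] / [5] / [6];  Q = [1, 2, 5] / [3] / [4] / [6]
  Insert 3 (step 7): P = [1, 2, 3] / [4, 8] / [5] / [6];  Q = [1, 2, 5] / [3, 7] / [4] / [6]
  Insert 7 (step 8): P = [1, 2, 3, 7] / [4, 8] / [5] / [6];  Q = [1, 2, 5, 8] / [3, 7] / [4] / [6]
Final shape: (4, 2, 1, 1).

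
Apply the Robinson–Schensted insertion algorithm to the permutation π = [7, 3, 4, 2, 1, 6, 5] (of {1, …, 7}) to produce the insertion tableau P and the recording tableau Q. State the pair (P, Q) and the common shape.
P = [1, 4, 5] / [2, 6] / [3] / [7];  Q = [1, 3, 6] / [2, 7] / [4] / [5];  common shape = (3, 2, 1, 1)

Row-insert the values π_1, π_2, … into P one at a time, bumping the leftmost entry strictly greater than the inserted value down to the next row. The recording tableau Q records, in position (i, j), the step at which that cell was added to P.
  Insert 7 (step 1): P = [7];  Q = [1]
  Insert 3 (step 2): P = [3] / [7];  Q = [1] / [2]
  Insert 4 (step 3): P = [3, 4] / [7];  Q = [1, 3] / [2]
  Insert 2 (step 4): P = [2, 4] / [3] / [7];  Q = [1, 3] / [2] / [4]
  Insert 1 (step 5): P = [1, 4] / [2] / [3] / [7];  Q = [1, 3] / [2] / [4] / [5]
  Insert 6 (step 6): P = [1, 4, 6] / [2] / [3] / [7];  Q = [1, 3, 6] / [2] / [4] / [5]
  Insert 5 (step 7): P = [1, 4, 5] / [2, 6] / [3] / [7];  Q = [1, 3, 6] / [2, 7] / [4] / [5]
Final shape: (3, 2, 1, 1).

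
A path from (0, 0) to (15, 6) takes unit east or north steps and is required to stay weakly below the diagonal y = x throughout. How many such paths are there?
Number of paths = 33915

By the reflection principle (André's argument), the number of monotone paths to (15, 6) with n ≤ m that never go above y = x is C(21, 15) − C(21, 16) = 54264 − 20349 = 33915.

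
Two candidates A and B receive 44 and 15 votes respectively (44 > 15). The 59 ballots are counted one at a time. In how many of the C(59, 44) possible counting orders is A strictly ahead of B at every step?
Strict-lead orderings = 19609685422740

Total orderings of the 59 votes with 44 for A: C(59, 44) = 39895566894540. By the Bertrand ballot formula (Cycle Lemma / reflection principle), the number of orderings in which A is strictly ahead of B throughout is (p − q)/(p + q) · C(p + q, p) = (44 − 15)/(44 + 15) · 39895566894540 = 19609685422740.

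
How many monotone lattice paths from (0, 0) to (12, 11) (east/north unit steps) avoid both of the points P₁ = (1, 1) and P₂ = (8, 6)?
Number of paths = 467852

Inclusion–exclusion. Total paths: C(23, 12) = 1352078. Through P₁: C(2, 1)·C(21, 11) = 705432. Through P₂: C(14, 8)·C(9, 4) = 378378. Since P₁ is strictly southwest of P₂, a monotone path through both must visit P₁ then P₂; paths through both = C(2, 1)·C(12, 7)·C(9, 4) = 199584. Avoid both = 1352078 − 705432 − 378378 + 199584 = 467852.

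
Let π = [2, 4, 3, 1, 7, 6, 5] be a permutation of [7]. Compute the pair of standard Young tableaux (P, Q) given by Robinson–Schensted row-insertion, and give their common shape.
P = [1, 3, 5] / [2, 6] / [4, 7];  Q = [1, 2, 5] / [3, 6] / [4, 7];  common shape = (3, 2, 2)

Row-insert the values π_1, π_2, … into P one at a time, bumping the leftmost entry strictly greater than the inserted value down to the next row. The recording tableau Q records, in position (i, j), the step at which that cell was added to P.
  Insert 2 (step 1): P = [2];  Q = [1]
  Insert 4 (step 2): P = [2, 4];  Q = [1, 2]
  Insert 3 (step 3): P = [2, 3] / [4];  Q = [1, 2] / [3]
  Insert 1 (step 4): P = [1, 3] / [2] / [4];  Q = [1, 2] / [3] / [4]
  Insert 7 (step 5): P = [1, 3, 7] / [2] / [4];  Q = [1, 2, 5] / [3] / [4]
  Insert 6 (step 6): P = [1, 3, 6] / [2, 7] / [4];  Q = [1, 2, 5] / [3, 6] / [4]
  Insert 5 (step 7): P = [1, 3, 5] / [2, 6] / [4, 7];  Q = [1, 2, 5] / [3, 6] / [4, 7]
Final shape: (3, 2, 2).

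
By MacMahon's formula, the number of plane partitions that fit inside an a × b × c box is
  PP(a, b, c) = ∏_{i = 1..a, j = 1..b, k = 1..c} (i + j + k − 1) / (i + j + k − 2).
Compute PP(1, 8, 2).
PP(1, 8, 2) = 45

Evaluate the triple product over i = 1..1, j = 1..8, k = 1..2. The factors are (2/1) · (3/2) · (3/2) · (4/3) · (4/3) · (5/4) · (5/4) · (6/5) · … (16 factors total). The numerators and denominators telescope so the product is an integer; carrying out the multiplication exactly gives PP(1, 8, 2) = 45.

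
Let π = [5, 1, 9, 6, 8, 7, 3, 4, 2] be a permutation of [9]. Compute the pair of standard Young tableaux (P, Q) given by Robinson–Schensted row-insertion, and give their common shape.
P = [1, 2, 4] / [3, 6, 7] / [5] / [8] / [9];  Q = [1, 3, 5] / [2, 4, 8] / [6] / [7] / [9];  common shape = (3, 3, 1, 1, 1)

Row-insert the values π_1, π_2, … into P one at a time, bumping the leftmost entry strictly greater than the inserted value down to the next row. The recording tableau Q records, in position (i, j), the step at which that cell was added to P.
  Insert 5 (step 1): P = [5];  Q = [1]
  Insert 1 (step 2): P = [1] / [5];  Q = [1] / [2]
  Insert 9 (step 3): P = [1, 9] / [5];  Q = [1, 3] / [2]
  Insert 6 (step 4): P = [1, 6] / [5, 9];  Q = [1, 3] / [2, 4]
  Insert 8 (step 5): P = [1, 6, 8] / [5, 9];  Q = [1, 3, 5] / [2, 4]
  Insert 7 (step 6): P = [1, 6, 7] / [5, 8] / [9];  Q = [1, 3, 5] / [2, 4] / [6]
  Insert 3 (step 7): P = [1, 3, 7] / [5, 6] / [8] / [9];  Q = [1, 3, 5] / [2, 4] / [6] / [7]
  Insert 4 (step 8): P = [1, 3, 4] / [5, 6, 7] / [8] / [9];  Q = [1, 3, 5] / [2, 4, 8] / [6] / [7]
  Insert 2 (step 9): P = [1, 2, 4] / [3, 6, 7] / [5] / [8] / [9];  Q = [1, 3, 5] / [2, 4, 8] / [6] / [7] / [9]
Final shape: (3, 3, 1, 1, 1).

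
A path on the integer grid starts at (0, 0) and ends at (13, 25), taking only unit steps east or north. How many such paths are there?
Number of paths = 5414950296

A monotone lattice path from (0, 0) to (13, 25) consists of 13 east steps and 25 north steps in some order, so it is determined by which 13 of the 38 steps are east. The count is C(38, 13) = 5414950296.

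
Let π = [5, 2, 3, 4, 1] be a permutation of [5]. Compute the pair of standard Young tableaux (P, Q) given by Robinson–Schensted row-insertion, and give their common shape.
P = [1, 3, 4] / [2] / [5];  Q = [1, 3, 4] / [2] / [5];  common shape = (3, 1, 1)

Row-insert the values π_1, π_2, … into P one at a time, bumping the leftmost entry strictly greater than the inserted value down to the next row. The recording tableau Q records, in position (i, j), the step at which that cell was added to P.
  Insert 5 (step 1): P = [5];  Q = [1]
  Insert 2 (step 2): P = [2] / [5];  Q = [1] / [2]
  Insert 3 (step 3): P = [2, 3] / [5];  Q = [1, 3] / [2]
  Insert 4 (step 4): P = [2, 3, 4] / [5];  Q = [1, 3, 4] / [2]
  Insert 1 (step 5): P = [1, 3, 4] / [2] / [5];  Q = [1, 3, 4] / [2] / [5]
Final shape: (3, 1, 1).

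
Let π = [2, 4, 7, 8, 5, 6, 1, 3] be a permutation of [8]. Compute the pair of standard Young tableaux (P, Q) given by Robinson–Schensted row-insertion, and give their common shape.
P = [1, 3, 5, 6] / [2, 4] / [7, 8];  Q = [1, 2, 3, 4] / [5, 6] / [7, 8];  common shape = (4, 2, 2)

Row-insert the values π_1, π_2, … into P one at a time, bumping the leftmost entry strictly greater than the inserted value down to the next row. The recording tableau Q records, in position (i, j), the step at which that cell was added to P.
  Insert 2 (step 1): P = [2];  Q = [1]
  Insert 4 (step 2): P = [2, 4];  Q = [1, 2]
  Insert 7 (step 3): P = [2, 4, 7];  Q = [1, 2, 3]
  Insert 8 (step 4): P = [2, 4, 7, 8];  Q = [1, 2, 3, 4]
  Insert 5 (step 5): P = [2, 4, 5, 8] / [7];  Q = [1, 2, 3, 4] / [5]
  Insert 6 (step 6): P = [2, 4, 5, 6] / [7, 8];  Q = [1, 2, 3, 4] / [5, 6]
  Insert 1 (step 7): P = [1, 4, 5, 6] / [2, 8] / [7];  Q = [1, 2, 3, 4] / [5, 6] / [7]
  Insert 3 (step 8): P = [1, 3, 5, 6] / [2, 4] / [7, 8];  Q = [1, 2, 3, 4] / [5, 6] / [7, 8]
Final shape: (4, 2, 2).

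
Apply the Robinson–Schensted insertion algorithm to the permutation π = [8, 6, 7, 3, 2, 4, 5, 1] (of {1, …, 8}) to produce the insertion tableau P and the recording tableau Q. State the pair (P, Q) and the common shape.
P = [1, 4, 5] / [2, 7] / [3] / [6] / [8];  Q = [1, 3, 7] / [2, 6] / [4] / [5] / [8];  common shape = (3, 2, 1, 1, 1)

Row-insert the values π_1, π_2, … into P one at a time, bumping the leftmost entry strictly greater than the inserted value down to the next row. The recording tableau Q records, in position (i, j), the step at which that cell was added to P.
  Insert 8 (step 1): P = [8];  Q = [1]
  Insert 6 (step 2): P = [6] / [8];  Q = [1] / [2]
  Insert 7 (step 3): P = [6, 7] / [8];  Q = [1, 3] / [2]
  Insert 3 (step 4): P = [3, 7] / [6] / [8];  Q = [1, 3] / [2] / [4]
  Insert 2 (step 5): P = [2, 7] / [3] / [6] / [8];  Q = [1, 3] / [2] / [4] / [5]
  Insert 4 (step 6): P = [2, 4] / [3, 7] / [6] / [8];  Q = [1, 3] / [2, 6] / [4] / [5]
  Insert 5 (step 7): P = [2, 4, 5] / [3, 7] / [6] / [8];  Q = [1, 3, 7] / [2, 6] / [4] / [5]
  Insert 1 (step 8): P = [1, 4, 5] / [2, 7] / [3] / [6] / [8];  Q = [1, 3, 7] / [2, 6] / [4] / [5] / [8]
Final shape: (3, 2, 1, 1, 1).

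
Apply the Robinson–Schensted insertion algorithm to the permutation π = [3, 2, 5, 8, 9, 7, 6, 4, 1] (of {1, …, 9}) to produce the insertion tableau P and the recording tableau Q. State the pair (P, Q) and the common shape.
P = [1, 4, 6, 9] / [2, 5] / [3] / [7] / [8];  Q = [1, 3, 4, 5] / [2, 6] / [7] / [8] / [9];  common shape = (4, 2, 1, 1, 1)

Row-insert the values π_1, π_2, … into P one at a time, bumping the leftmost entry strictly greater than the inserted value down to the next row. The recording tableau Q records, in position (i, j), the step at which that cell was added to P.
  Insert 3 (step 1): P = [3];  Q = [1]
  Insert 2 (step 2): P = [2] / [3];  Q = [1] / [2]
  Insert 5 (step 3): P = [2, 5] / [3];  Q = [1, 3] / [2]
  Insert 8 (step 4): P = [2, 5, 8] / [3];  Q = [1, 3, 4] / [2]
  Insert 9 (step 5): P = [2, 5, 8, 9] / [3];  Q = [1, 3, 4, 5] / [2]
  Insert 7 (step 6): P = [2, 5, 7, 9] / [3, 8];  Q = [1, 3, 4, 5] / [2, 6]
  Insert 6 (step 7): P = [2, 5, 6, 9] / [3, 7] / [8];  Q = [1, 3, 4, 5] / [2, 6] / [7]
  Insert 4 (step 8): P = [2, 4, 6, 9] / [3, 5] / [7] / [8];  Q = [1, 3, 4, 5] / [2, 6] / [7] / [8]
  Insert 1 (step 9): P = [1, 4, 6, 9] / [2, 5] / [3] / [7] / [8];  Q = [1, 3, 4, 5] / [2, 6] / [7] / [8] / [9]
Final shape: (4, 2, 1, 1, 1).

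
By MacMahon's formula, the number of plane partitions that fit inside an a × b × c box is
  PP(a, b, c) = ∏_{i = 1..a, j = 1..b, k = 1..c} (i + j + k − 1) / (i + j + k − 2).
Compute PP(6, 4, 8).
PP(6, 4, 8) = 90474964580

Evaluate the triple product over i = 1..6, j = 1..4, k = 1..8. The factors are (2/1) · (3/2) · (4/3) · (5/4) · (6/5) · (7/6) · (8/7) · (9/8) · … (192 factors total). The numerators and denominators telescope so the product is an integer; carrying out the multiplication exactly gives PP(6, 4, 8) = 90474964580.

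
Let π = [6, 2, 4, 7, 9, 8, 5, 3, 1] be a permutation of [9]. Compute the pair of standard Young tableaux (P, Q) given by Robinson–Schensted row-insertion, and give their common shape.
P = [1, 3, 5, 8] / [2, 7] / [4] / [6] / [9];  Q = [1, 3, 4, 5] / [2, 6] / [7] / [8] / [9];  common shape = (4, 2, 1, 1, 1)

Row-insert the values π_1, π_2, … into P one at a time, bumping the leftmost entry strictly greater than the inserted value down to the next row. The recording tableau Q records, in position (i, j), the step at which that cell was added to P.
  Insert 6 (step 1): P = [6];  Q = [1]
  Insert 2 (step 2): P = [2] / [6];  Q = [1] / [2]
  Insert 4 (step 3): P = [2, 4] / [6];  Q = [1, 3] / [2]
  Insert 7 (step 4): P = [2, 4, 7] / [6];  Q = [1, 3, 4] / [2]
  Insert 9 (step 5): P = [2, 4, 7, 9] / [6];  Q = [1, 3, 4, 5] / [2]
  Insert 8 (step 6): P = [2, 4, 7, 8] / [6, 9];  Q = [1, 3, 4, 5] / [2, 6]
  Insert 5 (step 7): P = [2, 4, 5, 8] / [6, 7] / [9];  Q = [1, 3, 4, 5] / [2, 6] / [7]
  Insert 3 (step 8): P = [2, 3, 5, 8] / [4, 7] / [6] / [9];  Q = [1, 3, 4, 5] / [2, 6] / [7] / [8]
  Insert 1 (step 9): P = [1, 3, 5, 8] / [2, 7] / [4] / [6] / [9];  Q = [1, 3, 4, 5] / [2, 6] / [7] / [8] / [9]
Final shape: (4, 2, 1, 1, 1).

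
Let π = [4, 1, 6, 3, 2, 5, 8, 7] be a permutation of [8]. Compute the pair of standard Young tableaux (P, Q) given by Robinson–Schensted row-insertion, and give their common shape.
P = [1, 2, 5, 7] / [3, 6, 8] / [4];  Q = [1, 3, 6, 7] / [2, 4, 8] / [5];  common shape = (4, 3, 1)

Row-insert the values π_1, π_2, … into P one at a time, bumping the leftmost entry strictly greater than the inserted value down to the next row. The recording tableau Q records, in position (i, j), the step at which that cell was added to P.
  Insert 4 (step 1): P = [4];  Q = [1]
  Insert 1 (step 2): P = [1] / [4];  Q = [1] / [2]
  Insert 6 (step 3): P = [1, 6] / [4];  Q = [1, 3] / [2]
  Insert 3 (step 4): P = [1, 3] / [4, 6];  Q = [1, 3] / [2, 4]
  Insert 2 (step 5): P = [1, 2] / [3, 6] / [4];  Q = [1, 3] / [2, 4] / [5]
  Insert 5 (step 6): P = [1, 2, 5] / [3, 6] / [4];  Q = [1, 3, 6] / [2, 4] / [5]
  Insert 8 (step 7): P = [1, 2, 5, 8] / [3, 6] / [4];  Q = [1, 3, 6, 7] / [2, 4] / [5]
  Insert 7 (step 8): P = [1, 2, 5, 7] / [3, 6, 8] / [4];  Q = [1, 3, 6, 7] / [2, 4, 8] / [5]
Final shape: (4, 3, 1).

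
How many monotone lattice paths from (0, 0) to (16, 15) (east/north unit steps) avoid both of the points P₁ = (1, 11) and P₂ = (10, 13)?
Number of paths = 268478315

Inclusion–exclusion. Total paths: C(31, 16) = 300540195. Through P₁: C(12, 1)·C(19, 15) = 46512. Through P₂: C(23, 10)·C(8, 6) = 32033848. Since P₁ is strictly southwest of P₂, a monotone path through both must visit P₁ then P₂; paths through both = C(12, 1)·C(11, 9)·C(8, 6) = 18480. Avoid both = 300540195 − 46512 − 32033848 + 18480 = 268478315.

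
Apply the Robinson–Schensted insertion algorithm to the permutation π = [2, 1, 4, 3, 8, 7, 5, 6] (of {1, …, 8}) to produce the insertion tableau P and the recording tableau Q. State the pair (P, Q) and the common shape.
P = [1, 3, 5, 6] / [2, 4, 7] / [8];  Q = [1, 3, 5, 8] / [2, 4, 6] / [7];  common shape = (4, 3, 1)

Row-insert the values π_1, π_2, … into P one at a time, bumping the leftmost entry strictly greater than the inserted value down to the next row. The recording tableau Q records, in position (i, j), the step at which that cell was added to P.
  Insert 2 (step 1): P = [2];  Q = [1]
  Insert 1 (step 2): P = [1] / [2];  Q = [1] / [2]
  Insert 4 (step 3): P = [1, 4] / [2];  Q = [1, 3] / [2]
  Insert 3 (step 4): P = [1, 3] / [2, 4];  Q = [1, 3] / [2, 4]
  Insert 8 (step 5): P = [1, 3, 8] / [2, 4];  Q = [1, 3, 5] / [2, 4]
  Insert 7 (step 6): P = [1, 3, 7] / [2, 4, 8];  Q = [1, 3, 5] / [2, 4, 6]
  Insert 5 (step 7): P = [1, 3, 5] / [2, 4, 7] / [8];  Q = [1, 3, 5] / [2, 4, 6] / [7]
  Insert 6 (step 8): P = [1, 3, 5, 6] / [2, 4, 7] / [8];  Q = [1, 3, 5, 8] / [2, 4, 6] / [7]
Final shape: (4, 3, 1).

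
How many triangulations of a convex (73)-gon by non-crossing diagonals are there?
C_71 = 5175569924646105559418940193995065716350

These polygon triangulations are counted by the Catalan number C_n = (1/(n + 1)) · C(2n, n). For n = 71: C_71 = (1/72) · C(142, 71) = 372641034574519600278163693967644731577200/72 = 5175569924646105559418940193995065716350.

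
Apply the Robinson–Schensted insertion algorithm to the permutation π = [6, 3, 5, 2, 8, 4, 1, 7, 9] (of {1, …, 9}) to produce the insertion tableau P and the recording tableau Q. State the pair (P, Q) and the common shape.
P = [1, 4, 7, 9] / [2, 5, 8] / [3] / [6];  Q = [1, 3, 5, 9] / [2, 6, 8] / [4] / [7];  common shape = (4, 3, 1, 1)

Row-insert the values π_1, π_2, … into P one at a time, bumping the leftmost entry strictly greater than the inserted value down to the next row. The recording tableau Q records, in position (i, j), the step at which that cell was added to P.
  Insert 6 (step 1): P = [6];  Q = [1]
  Insert 3 (step 2): P = [3] / [6];  Q = [1] / [2]
  Insert 5 (step 3): P = [3, 5] / [6];  Q = [1, 3] / [2]
  Insert 2 (step 4): P = [2, 5] / [3] / [6];  Q = [1, 3] / [2] / [4]
  Insert 8 (step 5): P = [2, 5, 8] / [3] / [6];  Q = [1, 3, 5] / [2] / [4]
  Insert 4 (step 6): P = [2, 4, 8] / [3, 5] / [6];  Q = [1, 3, 5] / [2, 6] / [4]
  Insert 1 (step 7): P = [1, 4, 8] / [2, 5] / [3] / [6];  Q = [1, 3, 5] / [2, 6] / [4] / [7]
  Insert 7 (step 8): P = [1, 4, 7] / [2, 5, 8] / [3] / [6];  Q = [1, 3, 5] / [2, 6, 8] / [4] / [7]
  Insert 9 (step 9): P = [1, 4, 7, 9] / [2, 5, 8] / [3] / [6];  Q = [1, 3, 5, 9] / [2, 6, 8] / [4] / [7]
Final shape: (4, 3, 1, 1).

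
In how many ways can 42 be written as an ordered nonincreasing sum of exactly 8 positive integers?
p(42, 8 parts) = 4417

Partitions of n into exactly k parts are in bijection with partitions of n − k into at most k parts (subtract 1 from each part). So p(42, exactly 8) = p(34, parts ≤ 8). Computing via the recurrence p(m, j) = p(m, j−1) + p(m−j, j) gives 4417.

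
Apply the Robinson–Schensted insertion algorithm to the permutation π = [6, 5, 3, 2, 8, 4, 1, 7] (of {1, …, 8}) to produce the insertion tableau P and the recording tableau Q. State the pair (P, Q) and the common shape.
P = [1, 4, 7] / [2, 8] / [3] / [5] / [6];  Q = [1, 5, 8] / [2, 6] / [3] / [4] / [7];  common shape = (3, 2, 1, 1, 1)

Row-insert the values π_1, π_2, … into P one at a time, bumping the leftmost entry strictly greater than the inserted value down to the next row. The recording tableau Q records, in position (i, j), the step at which that cell was added to P.
  Insert 6 (step 1): P = [6];  Q = [1]
  Insert 5 (step 2): P = [5] / [6];  Q = [1] / [2]
  Insert 3 (step 3): P = [3] / [5] / [6];  Q = [1] / [2] / [3]
  Insert 2 (step 4): P = [2] / [3] / [5] / [6];  Q = [1] / [2] / [3] / [4]
  Insert 8 (step 5): P = [2, 8] / [3] / [5] / [6];  Q = [1, 5] / [2] / [3] / [4]
  Insert 4 (step 6): P = [2, 4] / [3, 8] / [5] / [6];  Q = [1, 5] / [2, 6] / [3] / [4]
  Insert 1 (step 7): P = [1, 4] / [2, 8] / [3] / [5] / [6];  Q = [1, 5] / [2, 6] / [3] / [4] / [7]
  Insert 7 (step 8): P = [1, 4, 7] / [2, 8] / [3] / [5] / [6];  Q = [1, 5, 8] / [2, 6] / [3] / [4] / [7]
Final shape: (3, 2, 1, 1, 1).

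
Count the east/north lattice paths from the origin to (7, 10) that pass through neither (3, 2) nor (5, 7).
Number of paths = 8678

Inclusion–exclusion. Total paths: C(17, 7) = 19448. Through P₁: C(5, 3)·C(12, 4) = 4950. Through P₂: C(12, 5)·C(5, 2) = 7920. Since P₁ is strictly southwest of P₂, a monotone path through both must visit P₁ then P₂; paths through both = C(5, 3)·C(7, 2)·C(5, 2) = 2100. Avoid both = 19448 − 4950 − 7920 + 2100 = 8678.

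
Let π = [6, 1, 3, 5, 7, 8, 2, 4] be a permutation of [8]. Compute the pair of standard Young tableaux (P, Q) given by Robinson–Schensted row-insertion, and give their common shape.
P = [1, 2, 4, 7, 8] / [3, 5] / [6];  Q = [1, 3, 4, 5, 6] / [2, 8] / [7];  common shape = (5, 2, 1)

Row-insert the values π_1, π_2, … into P one at a time, bumping the leftmost entry strictly greater than the inserted value down to the next row. The recording tableau Q records, in position (i, j), the step at which that cell was added to P.
  Insert 6 (step 1): P = [6];  Q = [1]
  Insert 1 (step 2): P = [1] / [6];  Q = [1] / [2]
  Insert 3 (step 3): P = [1, 3] / [6];  Q = [1, 3] / [2]
  Insert 5 (step 4): P = [1, 3, 5] / [6];  Q = [1, 3, 4] / [2]
  Insert 7 (step 5): P = [1, 3, 5, 7] / [6];  Q = [1, 3, 4, 5] / [2]
  Insert 8 (step 6): P = [1, 3, 5, 7, 8] / [6];  Q = [1, 3, 4, 5, 6] / [2]
  Insert 2 (step 7): P = [1, 2, 5, 7, 8] / [3] / [6];  Q = [1, 3, 4, 5, 6] / [2] / [7]
  Insert 4 (step 8): P = [1, 2, 4, 7, 8] / [3, 5] / [6];  Q = [1, 3, 4, 5, 6] / [2, 8] / [7]
Final shape: (5, 2, 1).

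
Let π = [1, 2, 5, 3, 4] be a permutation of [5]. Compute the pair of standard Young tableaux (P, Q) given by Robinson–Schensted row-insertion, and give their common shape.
P = [1, 2, 3, 4] / [5];  Q = [1, 2, 3, 5] / [4];  common shape = (4, 1)

Row-insert the values π_1, π_2, … into P one at a time, bumping the leftmost entry strictly greater than the inserted value down to the next row. The recording tableau Q records, in position (i, j), the step at which that cell was added to P.
  Insert 1 (step 1): P = [1];  Q = [1]
  Insert 2 (step 2): P = [1, 2];  Q = [1, 2]
  Insert 5 (step 3): P = [1, 2, 5];  Q = [1, 2, 3]
  Insert 3 (step 4): P = [1, 2, 3] / [5];  Q = [1, 2, 3] / [4]
  Insert 4 (step 5): P = [1, 2, 3, 4] / [5];  Q = [1, 2, 3, 5] / [4]
Final shape: (4, 1).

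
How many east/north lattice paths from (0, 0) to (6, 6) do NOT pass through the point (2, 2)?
Number of paths = 504

Total paths from (0, 0) to (6, 6): C(12, 6) = 924. Paths through (2, 2): (paths (0, 0) → (2, 2)) × (paths (2, 2) → (6, 6)) = C(4, 2) · C(8, 4) = 6 · 70 = 420. Avoidance count = 924 − 420 = 504.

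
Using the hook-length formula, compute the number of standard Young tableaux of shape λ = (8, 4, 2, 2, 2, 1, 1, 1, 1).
# SYT of shape (8, 4, 2, 2, 2, 1, 1, 1, 1) = 992013750

Hook-length formula: f^λ = n! / Π hook(c), product over all cells c of the Young diagram. For λ = (8, 4, 2, 2, 2, 1, 1, 1, 1), n = 22 boxes. Hook lengths by row (left-to-right, top-to-bottom): [16, 11, 7, 6, 4, 3, 2, 1]; [11, 6, 2, 1]; [8, 3]; [7, 2]; [6, 1]; [4]; [3]; [2]; [1]. Product of hooks = 1133049544704. So f^λ = 22! / 1133049544704 = 1124000727777607680000 / 1133049544704 = 992013750.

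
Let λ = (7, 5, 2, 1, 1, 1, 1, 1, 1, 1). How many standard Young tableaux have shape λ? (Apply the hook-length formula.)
# SYT of shape (7, 5, 2, 1, 1, 1, 1, 1, 1, 1) = 94012380

Hook-length formula: f^λ = n! / Π hook(c), product over all cells c of the Young diagram. For λ = (7, 5, 2, 1, 1, 1, 1, 1, 1, 1), n = 21 boxes. Hook lengths by row (left-to-right, top-to-bottom): [16, 8, 6, 5, 4, 2, 1]; [13, 5, 3, 2, 1]; [9, 1]; [7]; [6]; [5]; [4]; [3]; [2]; [1]. Product of hooks = 543449088000. So f^λ = 21! / 543449088000 = 51090942171709440000 / 543449088000 = 94012380.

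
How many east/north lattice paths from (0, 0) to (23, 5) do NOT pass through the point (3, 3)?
Number of paths = 93660

Total paths from (0, 0) to (23, 5): C(28, 23) = 98280. Paths through (3, 3): (paths (0, 0) → (3, 3)) × (paths (3, 3) → (23, 5)) = C(6, 3) · C(22, 20) = 20 · 231 = 4620. Avoidance count = 98280 − 4620 = 93660.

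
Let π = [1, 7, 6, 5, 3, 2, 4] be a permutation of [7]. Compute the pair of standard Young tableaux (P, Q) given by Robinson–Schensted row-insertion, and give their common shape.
P = [1, 2, 4] / [3] / [5] / [6] / [7];  Q = [1, 2, 7] / [3] / [4] / [5] / [6];  common shape = (3, 1, 1, 1, 1)

Row-insert the values π_1, π_2, … into P one at a time, bumping the leftmost entry strictly greater than the inserted value down to the next row. The recording tableau Q records, in position (i, j), the step at which that cell was added to P.
  Insert 1 (step 1): P = [1];  Q = [1]
  Insert 7 (step 2): P = [1, 7];  Q = [1, 2]
  Insert 6 (step 3): P = [1, 6] / [7];  Q = [1, 2] / [3]
  Insert 5 (step 4): P = [1, 5] / [6] / [7];  Q = [1, 2] / [3] / [4]
  Insert 3 (step 5): P = [1, 3] / [5] / [6] / [7];  Q = [1, 2] / [3] / [4] / [5]
  Insert 2 (step 6): P = [1, 2] / [3] / [5] / [6] / [7];  Q = [1, 2] / [3] / [4] / [5] / [6]
  Insert 4 (step 7): P = [1, 2, 4] / [3] / [5] / [6] / [7];  Q = [1, 2, 7] / [3] / [4] / [5] / [6]
Final shape: (3, 1, 1, 1, 1).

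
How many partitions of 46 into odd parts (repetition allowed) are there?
p_odd(46) = 2304

Enumerate partitions using only odd parts via the recurrence o(n, m) = o(n, m−2) + o(n−m, m) over odd m, starting from the largest odd part ≤ n. This gives p_odd(46) = 2304. (Euler's theorem: equals the count of distinct-part partitions.)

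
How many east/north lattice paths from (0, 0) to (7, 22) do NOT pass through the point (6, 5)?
Number of paths = 1552464

Total paths from (0, 0) to (7, 22): C(29, 7) = 1560780. Paths through (6, 5): (paths (0, 0) → (6, 5)) × (paths (6, 5) → (7, 22)) = C(11, 6) · C(18, 1) = 462 · 18 = 8316. Avoidance count = 1560780 − 8316 = 1552464.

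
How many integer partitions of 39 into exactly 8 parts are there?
p(39, 8 parts) = 2857

Partitions of n into exactly k parts are in bijection with partitions of n − k into at most k parts (subtract 1 from each part). So p(39, exactly 8) = p(31, parts ≤ 8). Computing via the recurrence p(m, j) = p(m, j−1) + p(m−j, j) gives 2857.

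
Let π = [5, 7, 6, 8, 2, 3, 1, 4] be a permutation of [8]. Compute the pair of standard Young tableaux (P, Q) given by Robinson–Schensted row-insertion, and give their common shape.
P = [1, 3, 4] / [2, 6, 8] / [5] / [7];  Q = [1, 2, 4] / [3, 6, 8] / [5] / [7];  common shape = (3, 3, 1, 1)

Row-insert the values π_1, π_2, … into P one at a time, bumping the leftmost entry strictly greater than the inserted value down to the next row. The recording tableau Q records, in position (i, j), the step at which that cell was added to P.
  Insert 5 (step 1): P = [5];  Q = [1]
  Insert 7 (step 2): P = [5, 7];  Q = [1, 2]
  Insert 6 (step 3): P = [5, 6] / [7];  Q = [1, 2] / [3]
  Insert 8 (step 4): P = [5, 6, 8] / [7];  Q = [1, 2, 4] / [3]
  Insert 2 (step 5): P = [2, 6, 8] / [5] / [7];  Q = [1, 2, 4] / [3] / [5]
  Insert 3 (step 6): P = [2, 3, 8] / [5, 6] / [7];  Q = [1, 2, 4] / [3, 6] / [5]
  Insert 1 (step 7): P = [1, 3, 8] / [2, 6] / [5] / [7];  Q = [1, 2, 4] / [3, 6] / [5] / [7]
  Insert 4 (step 8): P = [1, 3, 4] / [2, 6, 8] / [5] / [7];  Q = [1, 2, 4] / [3, 6, 8] / [5] / [7]
Final shape: (3, 3, 1, 1).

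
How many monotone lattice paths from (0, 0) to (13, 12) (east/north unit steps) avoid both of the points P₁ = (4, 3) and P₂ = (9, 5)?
Number of paths = 3080490

Inclusion–exclusion. Total paths: C(25, 13) = 5200300. Through P₁: C(7, 4)·C(18, 9) = 1701700. Through P₂: C(14, 9)·C(11, 4) = 660660. Since P₁ is strictly southwest of P₂, a monotone path through both must visit P₁ then P₂; paths through both = C(7, 4)·C(7, 5)·C(11, 4) = 242550. Avoid both = 5200300 − 1701700 − 660660 + 242550 = 3080490.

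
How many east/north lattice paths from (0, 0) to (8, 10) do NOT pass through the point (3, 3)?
Number of paths = 27918

Total paths from (0, 0) to (8, 10): C(18, 8) = 43758. Paths through (3, 3): (paths (0, 0) → (3, 3)) × (paths (3, 3) → (8, 10)) = C(6, 3) · C(12, 5) = 20 · 792 = 15840. Avoidance count = 43758 − 15840 = 27918.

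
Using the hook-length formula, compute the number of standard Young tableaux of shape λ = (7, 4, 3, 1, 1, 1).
# SYT of shape (7, 4, 3, 1, 1, 1) = 2552550

Hook-length formula: f^λ = n! / Π hook(c), product over all cells c of the Young diagram. For λ = (7, 4, 3, 1, 1, 1), n = 17 boxes. Hook lengths by row (left-to-right, top-to-bottom): [12, 8, 7, 5, 3, 2, 1]; [8, 4, 3, 1]; [6, 2, 1]; [3]; [2]; [1]. Product of hooks = 139345920. So f^λ = 17! / 139345920 = 355687428096000 / 139345920 = 2552550.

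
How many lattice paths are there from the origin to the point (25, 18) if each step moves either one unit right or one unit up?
Number of paths = 608359048206

A monotone lattice path from (0, 0) to (25, 18) consists of 25 east steps and 18 north steps in some order, so it is determined by which 25 of the 43 steps are east. The count is C(43, 25) = 608359048206.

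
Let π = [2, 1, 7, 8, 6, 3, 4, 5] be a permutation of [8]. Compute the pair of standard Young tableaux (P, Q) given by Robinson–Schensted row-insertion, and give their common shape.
P = [1, 3, 4, 5] / [2, 6, 8] / [7];  Q = [1, 3, 4, 8] / [2, 5, 7] / [6];  common shape = (4, 3, 1)

Row-insert the values π_1, π_2, … into P one at a time, bumping the leftmost entry strictly greater than the inserted value down to the next row. The recording tableau Q records, in position (i, j), the step at which that cell was added to P.
  Insert 2 (step 1): P = [2];  Q = [1]
  Insert 1 (step 2): P = [1] / [2];  Q = [1] / [2]
  Insert 7 (step 3): P = [1, 7] / [2];  Q = [1, 3] / [2]
  Insert 8 (step 4): P = [1, 7, 8] / [2];  Q = [1, 3, 4] / [2]
  Insert 6 (step 5): P = [1, 6, 8] / [2, 7];  Q = [1, 3, 4] / [2, 5]
  Insert 3 (step 6): P = [1, 3, 8] / [2, 6] / [7];  Q = [1, 3, 4] / [2, 5] / [6]
  Insert 4 (step 7): P = [1, 3, 4] / [2, 6, 8] / [7];  Q = [1, 3, 4] / [2, 5, 7] / [6]
  Insert 5 (step 8): P = [1, 3, 4, 5] / [2, 6, 8] / [7];  Q = [1, 3, 4, 8] / [2, 5, 7] / [6]
Final shape: (4, 3, 1).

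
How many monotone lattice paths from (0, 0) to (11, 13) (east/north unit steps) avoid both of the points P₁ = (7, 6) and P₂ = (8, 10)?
Number of paths = 1226304

Inclusion–exclusion. Total paths: C(24, 11) = 2496144. Through P₁: C(13, 7)·C(11, 4) = 566280. Through P₂: C(18, 8)·C(6, 3) = 875160. Since P₁ is strictly southwest of P₂, a monotone path through both must visit P₁ then P₂; paths through both = C(13, 7)·C(5, 1)·C(6, 3) = 171600. Avoid both = 2496144 − 566280 − 875160 + 171600 = 1226304.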